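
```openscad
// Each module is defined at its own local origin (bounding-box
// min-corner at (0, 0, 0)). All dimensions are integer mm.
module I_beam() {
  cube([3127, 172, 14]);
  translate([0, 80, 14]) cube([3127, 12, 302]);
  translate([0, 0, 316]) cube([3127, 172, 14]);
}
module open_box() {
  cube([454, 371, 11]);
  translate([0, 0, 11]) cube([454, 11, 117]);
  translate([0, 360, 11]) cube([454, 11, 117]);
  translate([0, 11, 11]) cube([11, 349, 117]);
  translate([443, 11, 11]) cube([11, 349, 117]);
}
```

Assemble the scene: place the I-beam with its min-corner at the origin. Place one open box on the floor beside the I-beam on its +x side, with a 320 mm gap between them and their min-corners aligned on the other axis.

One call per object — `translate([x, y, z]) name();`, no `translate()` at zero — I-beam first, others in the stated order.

I_beam();
translate([3447, 0, 0]) open_box();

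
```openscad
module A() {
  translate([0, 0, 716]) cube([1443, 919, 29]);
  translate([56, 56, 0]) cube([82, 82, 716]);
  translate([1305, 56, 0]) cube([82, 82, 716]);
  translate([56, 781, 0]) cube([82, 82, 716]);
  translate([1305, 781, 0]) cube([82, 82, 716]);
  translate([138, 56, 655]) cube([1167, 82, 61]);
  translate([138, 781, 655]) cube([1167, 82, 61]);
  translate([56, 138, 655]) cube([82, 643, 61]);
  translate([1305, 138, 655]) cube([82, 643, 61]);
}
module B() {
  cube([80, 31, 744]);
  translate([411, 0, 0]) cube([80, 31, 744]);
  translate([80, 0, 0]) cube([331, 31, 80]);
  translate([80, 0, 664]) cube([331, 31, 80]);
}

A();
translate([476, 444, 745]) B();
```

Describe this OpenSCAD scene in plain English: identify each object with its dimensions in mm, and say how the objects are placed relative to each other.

A is a rectangular dining table. The top is 1443×919×29 mm with its upper surface at z = 745 mm. It stands on four 82×82 mm square legs, each inset 56 mm from the nearest pair of top edges, running from the floor to the underside of the top. Four apron rails, 82 mm thick and 61 mm tall, run between adjacent legs with their top edges flush with the underside of the top and their outer faces flush with the legs' outer faces.

B is a picture frame with a 331×584 mm rectangular opening (x by z) and a uniform 80 mm border on every side. Frame depth is 31 mm along y. It is built from two vertical stiles running the full outside height and two horizontal rails spanning the gap between the stiles.

The picture frame is on top of the table, centred.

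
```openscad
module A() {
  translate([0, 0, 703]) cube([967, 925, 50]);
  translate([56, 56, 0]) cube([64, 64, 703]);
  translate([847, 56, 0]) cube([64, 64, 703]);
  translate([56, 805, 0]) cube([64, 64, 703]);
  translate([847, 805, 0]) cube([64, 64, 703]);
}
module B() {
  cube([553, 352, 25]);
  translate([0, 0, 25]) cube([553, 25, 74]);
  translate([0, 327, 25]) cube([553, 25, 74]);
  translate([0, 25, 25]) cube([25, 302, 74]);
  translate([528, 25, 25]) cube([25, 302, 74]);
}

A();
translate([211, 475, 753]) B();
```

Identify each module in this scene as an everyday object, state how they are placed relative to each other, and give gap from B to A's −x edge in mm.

A is a table. B is an open box. The open box is on top of the table. The gap from the open box to the table's −x edge is 211 mm.

The open box's min-x is at 211; the table's min-x is 0; gap = 211 mm.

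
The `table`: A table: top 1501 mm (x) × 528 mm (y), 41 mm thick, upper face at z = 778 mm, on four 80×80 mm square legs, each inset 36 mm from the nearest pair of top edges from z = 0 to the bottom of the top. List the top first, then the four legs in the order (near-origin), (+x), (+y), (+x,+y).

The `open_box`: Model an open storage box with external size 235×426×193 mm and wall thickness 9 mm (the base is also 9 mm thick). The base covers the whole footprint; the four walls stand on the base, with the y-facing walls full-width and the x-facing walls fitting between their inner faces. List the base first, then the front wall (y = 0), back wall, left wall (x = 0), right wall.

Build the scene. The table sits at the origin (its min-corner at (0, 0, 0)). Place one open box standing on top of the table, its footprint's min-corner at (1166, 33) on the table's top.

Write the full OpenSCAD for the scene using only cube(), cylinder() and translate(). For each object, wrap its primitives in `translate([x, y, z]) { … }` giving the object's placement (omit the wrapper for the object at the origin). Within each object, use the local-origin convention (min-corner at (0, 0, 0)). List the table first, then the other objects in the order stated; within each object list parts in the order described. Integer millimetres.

translate([0, 0, 737]) cube([1501, 528, 41]);
translate([36, 36, 0]) cube([80, 80, 737]);
translate([1385, 36, 0]) cube([80, 80, 737]);
translate([36, 412, 0]) cube([80, 80, 737]);
translate([1385, 412, 0]) cube([80, 80, 737]);
translate([1166, 33, 778]) {
  cube([235, 426, 9]);
  translate([0, 0, 9]) cube([235, 9, 184]);
  translate([0, 417, 9]) cube([235, 9, 184]);
  translate([0, 9, 9]) cube([9, 408, 184]);
  translate([226, 9, 9]) cube([9, 408, 184]);
}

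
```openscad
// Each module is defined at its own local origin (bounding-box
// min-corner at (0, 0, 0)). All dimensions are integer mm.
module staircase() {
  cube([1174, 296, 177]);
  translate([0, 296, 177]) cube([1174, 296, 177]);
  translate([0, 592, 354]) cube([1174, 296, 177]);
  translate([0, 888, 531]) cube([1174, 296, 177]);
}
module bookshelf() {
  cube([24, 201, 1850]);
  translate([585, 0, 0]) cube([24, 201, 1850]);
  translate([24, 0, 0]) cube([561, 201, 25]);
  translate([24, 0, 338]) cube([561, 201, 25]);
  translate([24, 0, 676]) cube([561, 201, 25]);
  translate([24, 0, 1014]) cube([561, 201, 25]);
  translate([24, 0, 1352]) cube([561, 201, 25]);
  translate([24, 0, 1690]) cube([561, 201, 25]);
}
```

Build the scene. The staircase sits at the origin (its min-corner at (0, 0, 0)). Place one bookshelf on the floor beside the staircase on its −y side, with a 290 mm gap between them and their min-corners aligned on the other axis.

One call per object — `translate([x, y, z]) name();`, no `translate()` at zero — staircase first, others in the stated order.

staircase();
translate([0, -491, 0]) bookshelf();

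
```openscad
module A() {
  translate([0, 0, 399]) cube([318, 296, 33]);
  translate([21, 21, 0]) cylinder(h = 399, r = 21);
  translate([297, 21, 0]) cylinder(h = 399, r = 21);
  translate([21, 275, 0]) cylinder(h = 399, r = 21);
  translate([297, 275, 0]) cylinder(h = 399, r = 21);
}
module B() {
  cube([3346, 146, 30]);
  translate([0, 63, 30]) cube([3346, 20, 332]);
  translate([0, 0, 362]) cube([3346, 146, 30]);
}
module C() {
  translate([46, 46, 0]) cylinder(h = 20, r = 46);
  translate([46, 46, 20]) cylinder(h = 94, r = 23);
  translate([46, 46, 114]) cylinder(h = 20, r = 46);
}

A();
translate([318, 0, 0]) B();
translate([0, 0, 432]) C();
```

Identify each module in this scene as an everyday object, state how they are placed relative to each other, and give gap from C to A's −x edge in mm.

The spool's min-x is at 0; the stool's min-x is 0; gap = 0 mm.

A is a stool. B is an I-beam. C is a spool. The I-beam is against the stool's +x side, with their −y faces flush. The spool is on top of the stool. The gap from the spool to the stool's −x edge is 0 mm.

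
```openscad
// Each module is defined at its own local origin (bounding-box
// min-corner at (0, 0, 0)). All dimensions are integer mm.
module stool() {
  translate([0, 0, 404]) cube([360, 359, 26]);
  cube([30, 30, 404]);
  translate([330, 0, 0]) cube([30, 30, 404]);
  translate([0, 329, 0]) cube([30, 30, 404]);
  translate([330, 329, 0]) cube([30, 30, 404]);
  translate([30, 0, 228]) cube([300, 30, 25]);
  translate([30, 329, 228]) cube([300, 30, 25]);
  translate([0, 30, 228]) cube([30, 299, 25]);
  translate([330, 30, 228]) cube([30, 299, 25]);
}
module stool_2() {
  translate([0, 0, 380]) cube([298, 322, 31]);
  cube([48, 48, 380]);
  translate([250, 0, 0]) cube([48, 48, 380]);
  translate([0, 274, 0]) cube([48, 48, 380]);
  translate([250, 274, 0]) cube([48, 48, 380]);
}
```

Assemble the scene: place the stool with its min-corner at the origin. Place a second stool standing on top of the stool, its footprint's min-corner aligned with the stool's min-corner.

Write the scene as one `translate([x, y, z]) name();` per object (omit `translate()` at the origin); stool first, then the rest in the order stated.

stool();
translate([0, 0, 430]) stool_2();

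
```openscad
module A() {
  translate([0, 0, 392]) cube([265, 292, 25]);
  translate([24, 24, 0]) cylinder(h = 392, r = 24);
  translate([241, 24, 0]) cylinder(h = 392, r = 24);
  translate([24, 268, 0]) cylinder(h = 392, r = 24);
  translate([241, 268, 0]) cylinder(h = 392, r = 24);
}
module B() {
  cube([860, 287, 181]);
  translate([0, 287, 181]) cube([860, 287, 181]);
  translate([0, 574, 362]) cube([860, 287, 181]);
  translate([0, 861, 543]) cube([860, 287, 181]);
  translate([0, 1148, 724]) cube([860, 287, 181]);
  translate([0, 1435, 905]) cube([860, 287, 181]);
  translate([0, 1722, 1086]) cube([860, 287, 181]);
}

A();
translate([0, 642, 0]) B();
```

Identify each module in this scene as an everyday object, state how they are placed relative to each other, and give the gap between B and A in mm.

A is a stool. B is a staircase. The staircase is on the floor beside the stool on its +y side. The gap between the staircase and the stool is 350 mm.

The staircase's nearest face is 350 mm from the stool's +y face.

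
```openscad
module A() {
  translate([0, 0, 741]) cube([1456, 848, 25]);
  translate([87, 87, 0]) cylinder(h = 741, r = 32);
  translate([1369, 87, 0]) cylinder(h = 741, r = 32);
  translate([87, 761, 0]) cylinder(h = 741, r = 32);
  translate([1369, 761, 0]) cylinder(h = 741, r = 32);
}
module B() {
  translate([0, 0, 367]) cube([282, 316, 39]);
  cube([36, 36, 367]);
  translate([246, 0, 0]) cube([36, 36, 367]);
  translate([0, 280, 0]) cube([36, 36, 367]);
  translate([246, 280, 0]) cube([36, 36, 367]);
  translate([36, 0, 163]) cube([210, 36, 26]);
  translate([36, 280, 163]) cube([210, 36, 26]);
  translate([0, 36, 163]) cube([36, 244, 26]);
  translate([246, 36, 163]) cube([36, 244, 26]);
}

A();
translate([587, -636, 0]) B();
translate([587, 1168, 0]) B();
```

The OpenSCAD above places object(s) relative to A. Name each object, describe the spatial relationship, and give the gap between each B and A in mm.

A is a table. B is a stool. Two stools sit around the table at the −y, +y sides. The gap between each stool and the table is 320 mm.

Each stool's nearest face is 320 mm from the table's bounding box.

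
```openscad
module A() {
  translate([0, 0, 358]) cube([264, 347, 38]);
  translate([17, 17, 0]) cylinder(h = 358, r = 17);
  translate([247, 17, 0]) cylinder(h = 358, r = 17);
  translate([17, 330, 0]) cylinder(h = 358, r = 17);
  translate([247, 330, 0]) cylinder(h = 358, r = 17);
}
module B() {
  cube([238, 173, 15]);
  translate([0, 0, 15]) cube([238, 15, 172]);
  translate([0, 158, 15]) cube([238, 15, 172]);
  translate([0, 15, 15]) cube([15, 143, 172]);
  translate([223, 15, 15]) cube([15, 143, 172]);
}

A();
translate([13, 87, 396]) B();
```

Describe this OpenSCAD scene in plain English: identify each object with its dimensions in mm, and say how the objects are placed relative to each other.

A is a four-legged stool. The seat is a 264×347×38 mm slab whose top surface is at z = 396 mm; four round legs, each 34 mm in diameter, run from the floor (z = 0) to the underside of the seat, each leg's axis is inset half a diameter from the nearest pair of seat edges (so the leg's bounding box is flush with the corner).

B is an open storage box with external size 238×173×187 mm and wall thickness 15 mm (the base is also 15 mm thick). The base covers the whole footprint; the four walls stand on the base, with the y-facing walls full-width and the x-facing walls fitting between their inner faces.

The open box is on top of the stool, centred.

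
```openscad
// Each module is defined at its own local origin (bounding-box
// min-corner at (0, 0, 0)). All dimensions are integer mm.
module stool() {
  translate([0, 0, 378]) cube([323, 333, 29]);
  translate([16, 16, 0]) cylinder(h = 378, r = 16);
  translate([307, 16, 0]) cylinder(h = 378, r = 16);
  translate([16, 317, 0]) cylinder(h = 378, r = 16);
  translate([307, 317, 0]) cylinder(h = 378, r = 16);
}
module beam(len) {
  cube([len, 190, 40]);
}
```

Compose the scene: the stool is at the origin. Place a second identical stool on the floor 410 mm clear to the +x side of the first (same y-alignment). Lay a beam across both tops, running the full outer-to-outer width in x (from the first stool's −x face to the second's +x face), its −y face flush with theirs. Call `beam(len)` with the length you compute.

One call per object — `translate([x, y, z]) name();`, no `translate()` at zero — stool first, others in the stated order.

stool();
translate([733, 0, 0]) stool();
translate([0, 0, 407]) beam(1056);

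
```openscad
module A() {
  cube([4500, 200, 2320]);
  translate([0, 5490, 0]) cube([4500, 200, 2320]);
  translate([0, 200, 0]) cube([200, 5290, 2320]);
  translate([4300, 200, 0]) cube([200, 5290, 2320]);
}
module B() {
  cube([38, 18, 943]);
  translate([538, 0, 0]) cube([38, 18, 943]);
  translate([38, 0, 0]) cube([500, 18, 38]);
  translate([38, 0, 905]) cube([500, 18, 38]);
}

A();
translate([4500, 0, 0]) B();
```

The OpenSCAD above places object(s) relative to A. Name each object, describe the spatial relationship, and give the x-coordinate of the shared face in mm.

The house frame's +x face and the picture frame's −x face are both at x = 4500 mm.

A is a house frame. B is a picture frame. The picture frame is against the house frame's +x side, with their −y faces flush. The x-coordinate of the shared face is 4500 mm.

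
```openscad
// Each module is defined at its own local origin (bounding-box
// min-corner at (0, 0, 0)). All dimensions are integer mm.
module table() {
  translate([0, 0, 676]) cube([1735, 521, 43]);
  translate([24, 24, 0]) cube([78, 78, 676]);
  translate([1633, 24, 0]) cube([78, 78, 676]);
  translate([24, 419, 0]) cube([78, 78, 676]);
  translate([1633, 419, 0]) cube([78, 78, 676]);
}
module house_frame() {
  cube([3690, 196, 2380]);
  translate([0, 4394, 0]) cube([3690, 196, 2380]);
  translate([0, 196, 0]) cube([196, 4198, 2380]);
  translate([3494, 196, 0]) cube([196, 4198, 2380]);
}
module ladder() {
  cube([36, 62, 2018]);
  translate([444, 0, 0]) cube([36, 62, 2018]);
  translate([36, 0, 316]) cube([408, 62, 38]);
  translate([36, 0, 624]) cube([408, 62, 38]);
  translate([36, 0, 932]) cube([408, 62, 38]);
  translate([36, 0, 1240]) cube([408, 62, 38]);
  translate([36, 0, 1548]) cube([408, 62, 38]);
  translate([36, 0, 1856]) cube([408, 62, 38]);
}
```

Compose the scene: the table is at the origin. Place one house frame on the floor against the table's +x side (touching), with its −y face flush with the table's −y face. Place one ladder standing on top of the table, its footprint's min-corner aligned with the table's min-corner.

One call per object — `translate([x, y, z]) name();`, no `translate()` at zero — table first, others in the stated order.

table();
translate([1735, 0, 0]) house_frame();
translate([0, 0, 719]) ladder();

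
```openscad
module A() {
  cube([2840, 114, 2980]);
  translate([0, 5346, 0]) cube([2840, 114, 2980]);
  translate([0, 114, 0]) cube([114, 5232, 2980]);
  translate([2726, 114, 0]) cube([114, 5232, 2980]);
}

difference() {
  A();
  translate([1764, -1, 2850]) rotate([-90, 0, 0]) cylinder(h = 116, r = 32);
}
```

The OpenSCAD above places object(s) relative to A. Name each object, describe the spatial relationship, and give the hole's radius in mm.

The subtracted cylinder has r = 32 mm.

A is a house frame. The house frame has a circular hole through its front wall. The hole's radius is 32 mm.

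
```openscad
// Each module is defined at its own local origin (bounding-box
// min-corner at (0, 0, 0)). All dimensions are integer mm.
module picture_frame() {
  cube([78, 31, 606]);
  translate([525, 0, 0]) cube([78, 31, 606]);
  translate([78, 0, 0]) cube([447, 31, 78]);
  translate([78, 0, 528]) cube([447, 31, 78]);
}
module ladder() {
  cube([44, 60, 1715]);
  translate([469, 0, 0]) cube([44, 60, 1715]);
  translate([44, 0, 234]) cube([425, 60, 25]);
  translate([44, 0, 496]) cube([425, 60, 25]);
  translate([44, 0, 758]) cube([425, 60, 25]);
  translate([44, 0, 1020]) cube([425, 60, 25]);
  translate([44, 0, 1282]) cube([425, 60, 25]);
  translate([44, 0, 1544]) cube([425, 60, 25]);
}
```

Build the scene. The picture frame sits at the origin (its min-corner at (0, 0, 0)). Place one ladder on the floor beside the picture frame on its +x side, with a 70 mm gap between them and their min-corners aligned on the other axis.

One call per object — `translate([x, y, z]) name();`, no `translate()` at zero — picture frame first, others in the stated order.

picture_frame();
translate([673, 0, 0]) ladder();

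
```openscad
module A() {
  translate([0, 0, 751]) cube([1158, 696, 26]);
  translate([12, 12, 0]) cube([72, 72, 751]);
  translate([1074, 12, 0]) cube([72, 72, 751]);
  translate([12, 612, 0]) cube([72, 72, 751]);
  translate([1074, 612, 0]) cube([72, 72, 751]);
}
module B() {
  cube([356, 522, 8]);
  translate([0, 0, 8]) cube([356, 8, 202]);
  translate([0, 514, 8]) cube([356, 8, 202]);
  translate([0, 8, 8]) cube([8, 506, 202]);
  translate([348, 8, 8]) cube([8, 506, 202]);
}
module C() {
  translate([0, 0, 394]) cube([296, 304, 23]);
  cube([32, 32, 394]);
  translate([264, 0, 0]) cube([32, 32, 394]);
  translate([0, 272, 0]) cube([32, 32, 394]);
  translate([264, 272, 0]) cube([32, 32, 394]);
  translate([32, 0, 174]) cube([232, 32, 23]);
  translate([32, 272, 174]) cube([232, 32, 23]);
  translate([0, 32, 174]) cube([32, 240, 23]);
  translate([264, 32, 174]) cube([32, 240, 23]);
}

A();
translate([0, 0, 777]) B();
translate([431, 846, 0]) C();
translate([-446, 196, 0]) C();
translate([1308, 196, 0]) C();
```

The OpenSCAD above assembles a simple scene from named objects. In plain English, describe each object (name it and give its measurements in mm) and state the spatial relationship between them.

A is a rectangular dining table. The top is 1158×696×26 mm with its upper surface at z = 777 mm. It stands on four 72×72 mm square legs, each inset 12 mm from the nearest pair of top edges, running from the floor to the underside of the top.

B is an open storage box with external size 356×522×210 mm and wall thickness 8 mm (the base is also 8 mm thick). The base covers the whole footprint; the four walls stand on the base, with the y-facing walls full-width and the x-facing walls fitting between their inner faces.

C is a four-legged stool. The seat is 296×304 mm, 23 mm thick, top at z = 417 mm. It stands on four square legs, each 32×32 mm in cross-section, from z = 0 to the seat underside, each flush with a corner of the seat. Four stretchers, 32 mm wide and 23 mm tall, connect adjacent legs with their undersides at z = 174 mm, each running between the inner faces of the legs it joins and aligned with the legs' outer faces on the other axis.

The open box is on top of the table. Three stools sit around the table at the +y, −x, +x sides.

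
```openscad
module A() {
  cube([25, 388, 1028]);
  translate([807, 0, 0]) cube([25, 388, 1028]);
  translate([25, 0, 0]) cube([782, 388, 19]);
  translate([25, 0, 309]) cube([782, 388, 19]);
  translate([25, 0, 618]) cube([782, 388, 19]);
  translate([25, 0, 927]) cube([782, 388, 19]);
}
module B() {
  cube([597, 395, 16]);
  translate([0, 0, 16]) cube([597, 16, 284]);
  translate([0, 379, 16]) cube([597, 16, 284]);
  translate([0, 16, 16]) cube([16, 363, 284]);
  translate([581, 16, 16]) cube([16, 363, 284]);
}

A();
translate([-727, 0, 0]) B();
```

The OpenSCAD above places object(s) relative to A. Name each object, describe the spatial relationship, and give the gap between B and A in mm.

A is a bookshelf. B is an open box. The open box is on the floor beside the bookshelf on its −x side. The gap between the open box and the bookshelf is 130 mm.

The open box's nearest face is 130 mm from the bookshelf's −x face.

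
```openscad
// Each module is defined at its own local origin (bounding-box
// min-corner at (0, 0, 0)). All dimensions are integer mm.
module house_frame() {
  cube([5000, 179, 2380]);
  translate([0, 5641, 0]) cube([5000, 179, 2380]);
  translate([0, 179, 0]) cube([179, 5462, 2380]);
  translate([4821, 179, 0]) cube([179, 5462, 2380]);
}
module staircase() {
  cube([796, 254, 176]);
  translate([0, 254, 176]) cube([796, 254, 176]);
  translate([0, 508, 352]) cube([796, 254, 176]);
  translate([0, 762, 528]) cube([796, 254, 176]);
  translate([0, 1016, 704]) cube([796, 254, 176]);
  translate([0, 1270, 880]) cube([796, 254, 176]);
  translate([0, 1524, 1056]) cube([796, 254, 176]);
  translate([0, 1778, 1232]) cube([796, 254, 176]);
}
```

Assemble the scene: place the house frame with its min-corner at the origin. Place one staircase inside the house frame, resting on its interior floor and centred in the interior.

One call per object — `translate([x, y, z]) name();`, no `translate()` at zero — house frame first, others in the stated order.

house_frame();
translate([2102, 1894, 0]) staircase();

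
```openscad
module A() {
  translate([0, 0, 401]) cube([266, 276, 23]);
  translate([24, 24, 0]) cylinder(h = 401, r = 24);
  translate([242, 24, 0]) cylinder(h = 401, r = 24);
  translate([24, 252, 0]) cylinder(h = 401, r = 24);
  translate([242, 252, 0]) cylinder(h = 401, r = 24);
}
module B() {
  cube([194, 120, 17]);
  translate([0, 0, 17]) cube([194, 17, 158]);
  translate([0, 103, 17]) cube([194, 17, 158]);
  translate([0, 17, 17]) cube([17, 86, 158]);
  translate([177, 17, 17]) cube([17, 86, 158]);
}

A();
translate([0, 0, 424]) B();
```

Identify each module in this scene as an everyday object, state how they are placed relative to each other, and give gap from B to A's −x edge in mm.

A is a stool. B is an open box. The open box is on top of the stool. The gap from the open box to the stool's −x edge is 0 mm.

The open box's min-x is at 0; the stool's min-x is 0; gap = 0 mm.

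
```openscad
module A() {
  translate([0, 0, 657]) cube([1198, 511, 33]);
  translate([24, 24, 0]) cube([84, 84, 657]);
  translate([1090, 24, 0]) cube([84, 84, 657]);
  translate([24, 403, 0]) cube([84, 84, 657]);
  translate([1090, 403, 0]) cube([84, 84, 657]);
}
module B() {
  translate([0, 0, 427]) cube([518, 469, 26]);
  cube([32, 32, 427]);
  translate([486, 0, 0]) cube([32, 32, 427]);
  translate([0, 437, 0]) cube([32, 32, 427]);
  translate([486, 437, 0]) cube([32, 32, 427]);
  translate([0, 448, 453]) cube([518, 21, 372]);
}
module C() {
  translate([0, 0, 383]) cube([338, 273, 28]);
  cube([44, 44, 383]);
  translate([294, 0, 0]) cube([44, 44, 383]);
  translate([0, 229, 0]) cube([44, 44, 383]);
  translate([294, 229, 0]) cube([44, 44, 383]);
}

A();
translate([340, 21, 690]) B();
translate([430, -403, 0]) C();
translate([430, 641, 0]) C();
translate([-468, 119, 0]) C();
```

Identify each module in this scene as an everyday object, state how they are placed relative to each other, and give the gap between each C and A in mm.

Each stool's nearest face is 130 mm from the table's bounding box.

A is a table. B is a chair. C is a stool. The chair is on top of the table, centred. Three stools sit around the table at the −y, +y, −x sides. The gap between each stool and the table is 130 mm.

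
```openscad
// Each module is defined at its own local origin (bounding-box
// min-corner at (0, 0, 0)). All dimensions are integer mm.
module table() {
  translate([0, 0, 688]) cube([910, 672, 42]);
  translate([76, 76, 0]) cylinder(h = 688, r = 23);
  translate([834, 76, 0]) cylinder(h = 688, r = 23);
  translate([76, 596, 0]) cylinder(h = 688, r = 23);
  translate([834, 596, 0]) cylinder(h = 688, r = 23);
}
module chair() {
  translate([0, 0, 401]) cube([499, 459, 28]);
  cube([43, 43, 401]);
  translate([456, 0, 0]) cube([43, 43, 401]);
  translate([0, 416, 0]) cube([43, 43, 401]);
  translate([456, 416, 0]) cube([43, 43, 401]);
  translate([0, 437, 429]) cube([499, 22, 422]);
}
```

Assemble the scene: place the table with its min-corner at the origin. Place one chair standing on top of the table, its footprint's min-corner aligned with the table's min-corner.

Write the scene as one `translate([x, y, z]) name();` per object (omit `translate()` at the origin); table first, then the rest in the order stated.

table();
translate([0, 0, 730]) chair();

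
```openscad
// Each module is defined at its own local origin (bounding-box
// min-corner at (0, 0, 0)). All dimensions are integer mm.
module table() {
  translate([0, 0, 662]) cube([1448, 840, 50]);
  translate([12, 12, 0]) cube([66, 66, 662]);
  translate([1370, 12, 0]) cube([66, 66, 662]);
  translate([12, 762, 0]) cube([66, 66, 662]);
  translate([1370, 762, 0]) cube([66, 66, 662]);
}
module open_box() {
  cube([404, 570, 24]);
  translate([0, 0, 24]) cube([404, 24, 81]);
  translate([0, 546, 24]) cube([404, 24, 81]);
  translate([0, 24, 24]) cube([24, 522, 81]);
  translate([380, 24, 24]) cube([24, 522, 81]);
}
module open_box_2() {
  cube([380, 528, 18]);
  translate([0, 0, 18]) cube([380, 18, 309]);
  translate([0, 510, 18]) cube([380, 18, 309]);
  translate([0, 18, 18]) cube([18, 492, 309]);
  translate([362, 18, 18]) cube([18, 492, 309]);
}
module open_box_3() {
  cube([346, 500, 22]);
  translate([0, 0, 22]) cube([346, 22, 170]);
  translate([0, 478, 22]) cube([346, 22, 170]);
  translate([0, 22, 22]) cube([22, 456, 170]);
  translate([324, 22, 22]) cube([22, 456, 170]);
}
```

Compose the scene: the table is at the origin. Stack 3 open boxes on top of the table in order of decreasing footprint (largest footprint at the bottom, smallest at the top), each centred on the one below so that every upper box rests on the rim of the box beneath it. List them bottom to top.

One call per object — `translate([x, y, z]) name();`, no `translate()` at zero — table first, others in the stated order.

table();
translate([522, 135, 712]) open_box();
translate([534, 156, 817]) open_box_2();
translate([551, 170, 1144]) open_box_3();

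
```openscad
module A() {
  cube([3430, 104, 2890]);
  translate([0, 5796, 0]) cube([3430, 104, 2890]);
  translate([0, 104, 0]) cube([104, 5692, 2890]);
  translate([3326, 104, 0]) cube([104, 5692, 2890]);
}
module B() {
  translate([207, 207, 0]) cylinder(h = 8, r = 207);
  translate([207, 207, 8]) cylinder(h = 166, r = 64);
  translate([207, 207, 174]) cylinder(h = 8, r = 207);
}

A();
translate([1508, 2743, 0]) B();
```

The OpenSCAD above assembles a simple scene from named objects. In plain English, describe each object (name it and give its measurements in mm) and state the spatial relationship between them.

A is a box-shaped house frame (walls only): outside footprint 3430×5900 mm, wall height 2890 mm, wall thickness 104 mm. The two y-facing walls run the full x-width; the two x-facing walls fit between the inner faces of the y-facing walls.

B is a spool: two coaxial disc flanges of radius 207 mm and thickness 8 mm, joined by a core cylinder of radius 64 mm and height 166 mm. The lower flange rests on z = 0 and the three cylinders share a vertical axis.

The spool sits inside the house frame, centred.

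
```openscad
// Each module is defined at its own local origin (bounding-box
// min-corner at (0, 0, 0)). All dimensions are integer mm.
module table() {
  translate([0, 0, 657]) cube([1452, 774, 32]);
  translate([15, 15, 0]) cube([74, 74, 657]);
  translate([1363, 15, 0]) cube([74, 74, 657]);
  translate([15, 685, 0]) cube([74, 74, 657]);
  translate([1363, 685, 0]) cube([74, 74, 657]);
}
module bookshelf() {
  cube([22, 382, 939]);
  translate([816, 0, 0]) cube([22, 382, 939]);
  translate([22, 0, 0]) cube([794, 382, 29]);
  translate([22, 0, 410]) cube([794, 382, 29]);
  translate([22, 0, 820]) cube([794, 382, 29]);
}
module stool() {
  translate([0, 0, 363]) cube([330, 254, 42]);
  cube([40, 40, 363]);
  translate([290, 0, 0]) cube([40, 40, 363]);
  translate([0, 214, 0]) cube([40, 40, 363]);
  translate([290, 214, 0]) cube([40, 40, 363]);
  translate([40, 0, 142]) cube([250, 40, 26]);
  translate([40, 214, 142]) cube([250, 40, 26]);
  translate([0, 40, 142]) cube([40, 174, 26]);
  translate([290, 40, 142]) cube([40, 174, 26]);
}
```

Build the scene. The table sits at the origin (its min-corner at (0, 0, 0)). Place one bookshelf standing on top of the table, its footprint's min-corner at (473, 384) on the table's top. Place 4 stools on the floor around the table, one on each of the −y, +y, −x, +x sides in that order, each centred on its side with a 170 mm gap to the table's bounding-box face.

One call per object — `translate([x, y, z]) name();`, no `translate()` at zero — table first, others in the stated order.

table();
translate([473, 384, 689]) bookshelf();
translate([561, -424, 0]) stool();
translate([561, 944, 0]) stool();
translate([-500, 260, 0]) stool();
translate([1622, 260, 0]) stool();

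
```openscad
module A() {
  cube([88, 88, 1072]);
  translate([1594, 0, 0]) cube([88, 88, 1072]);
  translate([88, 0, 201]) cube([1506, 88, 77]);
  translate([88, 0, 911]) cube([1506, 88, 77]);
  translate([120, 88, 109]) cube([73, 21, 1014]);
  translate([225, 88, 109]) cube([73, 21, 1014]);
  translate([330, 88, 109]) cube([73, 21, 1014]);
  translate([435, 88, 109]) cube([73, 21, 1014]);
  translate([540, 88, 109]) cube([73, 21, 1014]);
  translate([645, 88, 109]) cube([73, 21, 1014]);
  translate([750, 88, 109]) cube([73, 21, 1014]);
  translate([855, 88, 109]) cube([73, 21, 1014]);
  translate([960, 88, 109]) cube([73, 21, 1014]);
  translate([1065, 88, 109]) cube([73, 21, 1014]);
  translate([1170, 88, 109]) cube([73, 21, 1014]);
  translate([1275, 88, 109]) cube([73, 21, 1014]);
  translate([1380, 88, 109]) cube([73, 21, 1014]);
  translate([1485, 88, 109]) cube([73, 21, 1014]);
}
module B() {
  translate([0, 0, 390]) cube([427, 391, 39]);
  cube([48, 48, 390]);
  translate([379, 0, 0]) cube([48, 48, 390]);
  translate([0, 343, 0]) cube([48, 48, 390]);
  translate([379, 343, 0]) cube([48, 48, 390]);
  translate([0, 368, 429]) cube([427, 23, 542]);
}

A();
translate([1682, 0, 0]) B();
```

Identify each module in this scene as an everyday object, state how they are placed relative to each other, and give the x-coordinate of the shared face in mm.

A is a fence section. B is a chair. The chair is against the fence section's +x side, with their −y faces flush. The x-coordinate of the shared face is 1682 mm.

The fence section's +x face and the chair's −x face are both at x = 1682 mm.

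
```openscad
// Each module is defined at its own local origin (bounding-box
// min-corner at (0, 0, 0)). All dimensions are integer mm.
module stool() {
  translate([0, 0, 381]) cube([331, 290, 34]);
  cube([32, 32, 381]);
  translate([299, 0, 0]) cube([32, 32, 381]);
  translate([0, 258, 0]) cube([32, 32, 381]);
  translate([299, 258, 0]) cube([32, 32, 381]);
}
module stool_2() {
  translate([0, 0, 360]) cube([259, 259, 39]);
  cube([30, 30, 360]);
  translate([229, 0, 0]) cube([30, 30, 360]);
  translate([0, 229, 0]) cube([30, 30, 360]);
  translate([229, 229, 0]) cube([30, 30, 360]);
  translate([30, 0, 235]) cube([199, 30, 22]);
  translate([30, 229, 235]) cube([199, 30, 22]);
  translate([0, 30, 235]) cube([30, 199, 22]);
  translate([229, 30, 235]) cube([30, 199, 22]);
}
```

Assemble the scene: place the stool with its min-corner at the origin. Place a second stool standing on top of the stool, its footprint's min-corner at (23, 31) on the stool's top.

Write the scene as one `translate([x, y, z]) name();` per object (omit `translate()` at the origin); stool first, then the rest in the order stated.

stool();
translate([23, 31, 415]) stool_2();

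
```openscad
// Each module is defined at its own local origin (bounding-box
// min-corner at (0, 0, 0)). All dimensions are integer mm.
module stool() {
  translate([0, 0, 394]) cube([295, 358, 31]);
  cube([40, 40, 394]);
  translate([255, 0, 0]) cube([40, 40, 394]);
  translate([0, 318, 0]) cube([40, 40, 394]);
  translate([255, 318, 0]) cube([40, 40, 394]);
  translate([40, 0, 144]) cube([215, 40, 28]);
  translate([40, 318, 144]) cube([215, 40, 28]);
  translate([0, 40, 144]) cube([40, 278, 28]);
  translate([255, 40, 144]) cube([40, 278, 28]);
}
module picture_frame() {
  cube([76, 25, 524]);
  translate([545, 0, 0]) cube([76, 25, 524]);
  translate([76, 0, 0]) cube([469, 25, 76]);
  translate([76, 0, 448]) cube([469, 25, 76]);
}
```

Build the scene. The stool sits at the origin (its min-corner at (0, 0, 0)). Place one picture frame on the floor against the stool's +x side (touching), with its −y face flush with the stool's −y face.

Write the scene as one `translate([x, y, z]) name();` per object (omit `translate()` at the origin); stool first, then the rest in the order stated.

stool();
translate([295, 0, 0]) picture_frame();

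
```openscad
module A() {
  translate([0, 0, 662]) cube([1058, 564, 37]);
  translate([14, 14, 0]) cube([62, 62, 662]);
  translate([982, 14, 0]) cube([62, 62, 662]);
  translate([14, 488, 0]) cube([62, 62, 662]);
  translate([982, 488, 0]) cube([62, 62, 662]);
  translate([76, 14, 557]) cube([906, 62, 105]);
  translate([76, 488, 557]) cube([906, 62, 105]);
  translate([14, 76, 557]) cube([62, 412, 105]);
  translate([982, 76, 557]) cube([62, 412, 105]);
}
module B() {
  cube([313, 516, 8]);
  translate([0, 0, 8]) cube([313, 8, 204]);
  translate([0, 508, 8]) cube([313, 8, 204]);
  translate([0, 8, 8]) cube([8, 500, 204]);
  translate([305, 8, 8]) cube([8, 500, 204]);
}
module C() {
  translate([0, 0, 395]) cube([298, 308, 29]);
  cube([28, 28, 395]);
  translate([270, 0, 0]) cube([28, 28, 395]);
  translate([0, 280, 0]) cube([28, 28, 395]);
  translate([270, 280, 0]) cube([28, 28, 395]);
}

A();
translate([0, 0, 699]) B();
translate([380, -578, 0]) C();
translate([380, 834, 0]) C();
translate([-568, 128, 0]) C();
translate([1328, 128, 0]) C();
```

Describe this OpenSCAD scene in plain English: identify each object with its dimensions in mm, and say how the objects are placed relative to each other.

A is a table with a 1058×564 mm rectangular top, 37 mm thick, top surface at z = 699 mm, supported by four 62×62 mm square legs, each inset 14 mm from the nearest pair of top edges, running from the floor. Four apron rails, 62 mm thick and 105 mm tall, run between adjacent legs with their top edges flush with the underside of the top and their outer faces flush with the legs' outer faces.

B is an open storage box with external size 313×516×212 mm and wall thickness 8 mm (the base is also 8 mm thick). The base covers the whole footprint; the four walls stand on the base, with the y-facing walls full-width and the x-facing walls fitting between their inner faces.

C is a simple wooden stool: a rectangular seat 298 mm (x) by 308 mm (y), 29 mm thick, top face at z = 424 mm, on four square legs, each 28×28 mm in cross-section. The legs rest on z = 0, each flush with a corner of the seat.

The open box is on top of the table. Four stools sit around the table at the −y, +y, −x, +x sides.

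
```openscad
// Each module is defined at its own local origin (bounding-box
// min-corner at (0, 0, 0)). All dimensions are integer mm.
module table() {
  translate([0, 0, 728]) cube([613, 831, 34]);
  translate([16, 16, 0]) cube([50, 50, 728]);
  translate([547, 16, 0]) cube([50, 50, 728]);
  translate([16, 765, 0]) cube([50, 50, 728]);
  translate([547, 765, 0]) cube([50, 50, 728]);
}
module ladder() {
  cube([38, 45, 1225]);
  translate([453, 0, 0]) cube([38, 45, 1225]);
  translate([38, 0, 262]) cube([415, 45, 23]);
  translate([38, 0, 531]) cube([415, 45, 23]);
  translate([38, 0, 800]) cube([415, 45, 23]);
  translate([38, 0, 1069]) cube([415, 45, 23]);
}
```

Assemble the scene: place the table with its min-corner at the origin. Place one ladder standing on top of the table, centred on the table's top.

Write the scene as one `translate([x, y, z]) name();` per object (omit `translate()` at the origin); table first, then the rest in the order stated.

table();
translate([61, 393, 762]) ladder();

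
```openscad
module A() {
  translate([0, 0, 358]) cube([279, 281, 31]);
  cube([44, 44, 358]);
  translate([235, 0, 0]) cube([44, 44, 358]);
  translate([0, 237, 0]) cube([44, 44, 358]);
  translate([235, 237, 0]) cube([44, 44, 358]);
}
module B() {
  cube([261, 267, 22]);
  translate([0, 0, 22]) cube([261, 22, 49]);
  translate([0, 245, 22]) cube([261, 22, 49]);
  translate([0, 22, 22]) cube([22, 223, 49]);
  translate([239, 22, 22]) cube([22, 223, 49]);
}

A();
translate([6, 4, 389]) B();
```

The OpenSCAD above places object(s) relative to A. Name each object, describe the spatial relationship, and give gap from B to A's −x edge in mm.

The open box's min-x is at 6; the stool's min-x is 0; gap = 6 mm.

A is a stool. B is an open box. The open box is on top of the stool. The gap from the open box to the stool's −x edge is 6 mm.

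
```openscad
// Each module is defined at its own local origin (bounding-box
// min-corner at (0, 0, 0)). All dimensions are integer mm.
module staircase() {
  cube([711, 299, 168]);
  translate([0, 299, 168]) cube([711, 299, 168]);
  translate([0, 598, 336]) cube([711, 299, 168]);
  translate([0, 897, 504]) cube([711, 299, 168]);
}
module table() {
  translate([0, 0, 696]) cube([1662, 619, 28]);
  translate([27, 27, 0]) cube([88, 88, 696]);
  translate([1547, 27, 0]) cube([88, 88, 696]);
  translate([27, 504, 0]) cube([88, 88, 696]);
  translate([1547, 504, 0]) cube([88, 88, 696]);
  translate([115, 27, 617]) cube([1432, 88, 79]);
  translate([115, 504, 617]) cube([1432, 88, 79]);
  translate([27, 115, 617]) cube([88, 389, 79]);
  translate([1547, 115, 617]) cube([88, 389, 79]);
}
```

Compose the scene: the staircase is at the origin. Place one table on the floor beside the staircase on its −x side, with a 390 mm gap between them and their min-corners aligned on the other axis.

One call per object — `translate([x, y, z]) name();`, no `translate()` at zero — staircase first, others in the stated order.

staircase();
translate([-2052, 0, 0]) table();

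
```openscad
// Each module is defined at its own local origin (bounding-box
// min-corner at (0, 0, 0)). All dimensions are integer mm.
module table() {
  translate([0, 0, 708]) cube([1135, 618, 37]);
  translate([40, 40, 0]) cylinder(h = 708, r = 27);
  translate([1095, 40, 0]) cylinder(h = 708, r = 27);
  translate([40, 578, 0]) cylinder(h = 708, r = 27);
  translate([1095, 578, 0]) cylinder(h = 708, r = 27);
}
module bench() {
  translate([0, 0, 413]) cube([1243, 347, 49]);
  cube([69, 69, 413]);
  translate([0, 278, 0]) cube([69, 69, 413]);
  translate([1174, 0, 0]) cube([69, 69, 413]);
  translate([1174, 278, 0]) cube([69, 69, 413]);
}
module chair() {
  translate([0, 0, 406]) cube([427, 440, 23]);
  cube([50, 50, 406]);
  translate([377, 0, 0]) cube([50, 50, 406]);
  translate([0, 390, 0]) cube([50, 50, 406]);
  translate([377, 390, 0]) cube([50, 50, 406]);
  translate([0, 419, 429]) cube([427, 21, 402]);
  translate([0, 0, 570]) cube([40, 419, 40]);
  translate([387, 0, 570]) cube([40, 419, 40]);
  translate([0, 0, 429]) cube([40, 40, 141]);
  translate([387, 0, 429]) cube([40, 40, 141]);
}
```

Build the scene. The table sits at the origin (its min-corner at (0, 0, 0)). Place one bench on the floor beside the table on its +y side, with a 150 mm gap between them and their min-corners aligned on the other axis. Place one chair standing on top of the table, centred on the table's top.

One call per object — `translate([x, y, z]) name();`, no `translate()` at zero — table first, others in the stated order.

table();
translate([0, 768, 0]) bench();
translate([354, 89, 745]) chair();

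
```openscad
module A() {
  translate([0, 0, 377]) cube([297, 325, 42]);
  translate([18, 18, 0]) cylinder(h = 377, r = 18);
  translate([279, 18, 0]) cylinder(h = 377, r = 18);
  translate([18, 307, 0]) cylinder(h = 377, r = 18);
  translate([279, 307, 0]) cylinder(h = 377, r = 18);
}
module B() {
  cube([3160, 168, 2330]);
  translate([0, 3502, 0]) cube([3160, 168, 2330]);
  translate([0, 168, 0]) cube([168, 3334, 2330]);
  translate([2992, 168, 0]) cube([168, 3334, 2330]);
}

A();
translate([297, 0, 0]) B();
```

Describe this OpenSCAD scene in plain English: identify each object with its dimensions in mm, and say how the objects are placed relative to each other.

A is a four-legged stool. The seat is a 297×325×42 mm slab whose top surface is at z = 419 mm; four round legs, each 36 mm in diameter, run from the floor (z = 0) to the underside of the seat, each leg's axis is inset half a diameter from the nearest pair of seat edges (so the leg's bounding box is flush with the corner).

B is a box-shaped house frame (walls only): outside footprint 3160×3670 mm, wall height 2330 mm, wall thickness 168 mm. The two y-facing walls run the full x-width; the two x-facing walls fit between the inner faces of the y-facing walls.

The house frame is against the stool's +x side, with their −y faces flush.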